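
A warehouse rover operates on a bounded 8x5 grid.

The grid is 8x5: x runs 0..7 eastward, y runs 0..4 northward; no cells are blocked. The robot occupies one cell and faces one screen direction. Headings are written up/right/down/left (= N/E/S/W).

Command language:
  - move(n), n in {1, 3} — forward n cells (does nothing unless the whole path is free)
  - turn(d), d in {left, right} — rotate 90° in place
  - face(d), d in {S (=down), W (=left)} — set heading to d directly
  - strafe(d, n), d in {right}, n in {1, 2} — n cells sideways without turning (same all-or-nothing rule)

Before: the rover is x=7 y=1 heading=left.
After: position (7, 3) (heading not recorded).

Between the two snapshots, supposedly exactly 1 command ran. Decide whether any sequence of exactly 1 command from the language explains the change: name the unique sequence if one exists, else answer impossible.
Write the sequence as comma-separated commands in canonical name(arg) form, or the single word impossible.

from: x=7 y=1 heading=left
1. strafe(right, 2) → x=7 y=3 heading=left
no rival 1-sequence matches.

strafe(right, 2)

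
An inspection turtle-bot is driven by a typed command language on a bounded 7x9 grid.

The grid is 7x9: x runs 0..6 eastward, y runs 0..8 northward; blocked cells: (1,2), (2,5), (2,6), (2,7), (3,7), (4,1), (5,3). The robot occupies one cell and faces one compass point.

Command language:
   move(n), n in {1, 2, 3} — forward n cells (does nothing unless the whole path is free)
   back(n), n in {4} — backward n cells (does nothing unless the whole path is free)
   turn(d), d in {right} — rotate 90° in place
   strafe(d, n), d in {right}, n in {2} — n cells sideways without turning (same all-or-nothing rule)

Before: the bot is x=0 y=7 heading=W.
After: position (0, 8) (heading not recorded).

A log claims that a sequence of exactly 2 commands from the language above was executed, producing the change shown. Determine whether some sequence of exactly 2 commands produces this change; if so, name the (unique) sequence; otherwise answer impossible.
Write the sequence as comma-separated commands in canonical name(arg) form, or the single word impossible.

key: order matters: swapping turn(right) and move(1) lands elsewhere
initial: x=0 y=7 heading=W
step 1 (turn(right)): x=0 y=7 heading=N
step 2 (move(1)): x=0 y=8 heading=N
uniquely the one of 36 2-step routes that fits.

turn(right), move(1)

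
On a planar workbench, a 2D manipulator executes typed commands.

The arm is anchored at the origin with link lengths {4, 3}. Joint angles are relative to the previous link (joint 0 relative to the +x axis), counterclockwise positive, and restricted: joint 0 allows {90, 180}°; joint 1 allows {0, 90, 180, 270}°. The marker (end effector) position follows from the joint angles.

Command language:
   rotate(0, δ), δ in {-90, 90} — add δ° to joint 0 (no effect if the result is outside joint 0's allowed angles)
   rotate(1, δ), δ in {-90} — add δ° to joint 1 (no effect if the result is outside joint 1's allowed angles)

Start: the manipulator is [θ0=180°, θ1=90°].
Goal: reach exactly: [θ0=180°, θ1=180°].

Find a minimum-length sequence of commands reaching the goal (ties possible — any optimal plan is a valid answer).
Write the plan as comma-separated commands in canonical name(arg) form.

initial: [θ0=180°, θ1=90°]
1. rotate(1, -90) → [θ0=180°, θ1=0°]
2. rotate(1, -90) → [θ0=180°, θ1=270°]
3. rotate(1, -90) → [θ0=180°, θ1=180°]
minimal: 3 command(s), checked below 3.

rotate(1, -90), rotate(1, -90), rotate(1, -90)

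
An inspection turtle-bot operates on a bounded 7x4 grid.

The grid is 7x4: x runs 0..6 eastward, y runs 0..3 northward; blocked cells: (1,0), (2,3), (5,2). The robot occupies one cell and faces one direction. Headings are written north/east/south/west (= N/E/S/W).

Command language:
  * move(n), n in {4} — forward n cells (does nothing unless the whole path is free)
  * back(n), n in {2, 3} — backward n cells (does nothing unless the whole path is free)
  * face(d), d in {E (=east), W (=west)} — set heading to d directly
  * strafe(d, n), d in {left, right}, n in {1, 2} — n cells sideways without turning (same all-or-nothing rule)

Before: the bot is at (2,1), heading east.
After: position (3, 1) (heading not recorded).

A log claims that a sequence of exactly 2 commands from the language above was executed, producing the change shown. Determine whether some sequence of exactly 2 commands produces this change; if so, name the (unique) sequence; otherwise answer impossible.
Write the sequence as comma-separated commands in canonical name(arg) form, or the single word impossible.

move(4), back(3)

key: running back(3) before move(4) would end elsewhere — order is forced
from: at (2,1), heading east
[1] after move(4): at (6,1), heading east
[2] after back(3): at (3,1), heading east
uniquely the one of 81 2-step routes that fits.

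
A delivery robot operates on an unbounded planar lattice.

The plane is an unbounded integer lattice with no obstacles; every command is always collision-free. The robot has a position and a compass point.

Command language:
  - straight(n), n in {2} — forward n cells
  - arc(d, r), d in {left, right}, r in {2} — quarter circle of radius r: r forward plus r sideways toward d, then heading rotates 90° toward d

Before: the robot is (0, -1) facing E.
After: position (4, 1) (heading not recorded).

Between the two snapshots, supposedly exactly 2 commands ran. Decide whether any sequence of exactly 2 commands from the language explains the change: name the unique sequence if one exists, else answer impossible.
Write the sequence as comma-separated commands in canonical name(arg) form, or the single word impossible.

straight(2), arc(left, 2)

key: order matters: swapping straight(2) and arc(left, 2) lands elsewhere
initial: (0, -1) facing E
t=1 straight(2) ⇒ (2, -1) facing E
t=2 arc(left, 2) ⇒ (4, 1) facing N
no rival 2-sequence matches.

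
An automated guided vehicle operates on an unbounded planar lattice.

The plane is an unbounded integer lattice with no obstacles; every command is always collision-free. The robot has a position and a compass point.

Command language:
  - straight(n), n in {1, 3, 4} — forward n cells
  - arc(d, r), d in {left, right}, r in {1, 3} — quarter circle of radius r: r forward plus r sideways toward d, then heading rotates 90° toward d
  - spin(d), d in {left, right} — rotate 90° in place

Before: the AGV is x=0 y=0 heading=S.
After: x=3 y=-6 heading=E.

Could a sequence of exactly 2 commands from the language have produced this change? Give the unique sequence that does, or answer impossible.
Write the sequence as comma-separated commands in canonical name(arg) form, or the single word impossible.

key: position moved to (3,-6) AND the heading swung to E — translation plus rotation needed
begin: x=0 y=0 heading=S
[1] after straight(3): x=0 y=-3 heading=S
[2] after arc(left, 3): x=3 y=-6 heading=E
uniquely the one of 81 2-step routes that fits.

straight(3), arc(left, 3)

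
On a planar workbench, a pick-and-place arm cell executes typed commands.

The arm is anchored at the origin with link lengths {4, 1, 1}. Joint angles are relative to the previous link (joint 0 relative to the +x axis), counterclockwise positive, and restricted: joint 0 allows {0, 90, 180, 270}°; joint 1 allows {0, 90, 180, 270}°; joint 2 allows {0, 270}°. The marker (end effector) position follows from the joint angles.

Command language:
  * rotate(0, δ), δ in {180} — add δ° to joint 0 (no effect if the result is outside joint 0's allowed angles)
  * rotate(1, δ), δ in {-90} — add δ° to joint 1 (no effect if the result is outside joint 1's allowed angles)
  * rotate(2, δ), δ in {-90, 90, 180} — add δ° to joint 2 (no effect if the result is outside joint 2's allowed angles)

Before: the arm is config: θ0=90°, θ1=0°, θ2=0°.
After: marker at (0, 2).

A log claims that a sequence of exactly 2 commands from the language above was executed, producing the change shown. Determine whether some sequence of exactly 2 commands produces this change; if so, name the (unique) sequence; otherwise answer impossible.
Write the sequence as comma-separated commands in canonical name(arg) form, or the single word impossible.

rotate(1, -90), rotate(1, -90)

from: config: θ0=90°, θ1=0°, θ2=0°
t=1 rotate(1, -90) ⇒ config: θ0=90°, θ1=270°, θ2=0°
t=2 rotate(1, -90) ⇒ config: θ0=90°, θ1=180°, θ2=0°
uniquely the one of 25 2-step routes that fits.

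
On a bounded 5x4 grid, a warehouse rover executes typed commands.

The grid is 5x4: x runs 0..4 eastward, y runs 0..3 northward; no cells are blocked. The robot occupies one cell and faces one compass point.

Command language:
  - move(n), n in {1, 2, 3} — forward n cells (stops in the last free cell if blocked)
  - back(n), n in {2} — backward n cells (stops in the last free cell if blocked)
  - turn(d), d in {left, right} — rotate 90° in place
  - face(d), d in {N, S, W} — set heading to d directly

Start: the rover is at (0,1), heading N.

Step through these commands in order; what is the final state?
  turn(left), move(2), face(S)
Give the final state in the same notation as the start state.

at (0,1), heading S

from: at (0,1), heading N
1. turn(left) → at (0,1), heading W
2. move(2) → at (0,1), heading W
3. face(S) → at (0,1), heading S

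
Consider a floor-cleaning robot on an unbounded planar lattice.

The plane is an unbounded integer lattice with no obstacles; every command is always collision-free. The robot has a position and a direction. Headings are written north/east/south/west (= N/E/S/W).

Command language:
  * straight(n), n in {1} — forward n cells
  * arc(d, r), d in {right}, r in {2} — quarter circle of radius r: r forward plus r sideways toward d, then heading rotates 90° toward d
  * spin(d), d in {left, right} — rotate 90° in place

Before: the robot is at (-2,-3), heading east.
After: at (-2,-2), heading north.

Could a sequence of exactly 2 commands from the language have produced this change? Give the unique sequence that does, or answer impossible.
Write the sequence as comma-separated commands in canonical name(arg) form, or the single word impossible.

spin(left), straight(1)

key: order matters: swapping spin(left) and straight(1) lands elsewhere
begin: at (-2,-3), heading east
step 1 (spin(left)): at (-2,-3), heading north
step 2 (straight(1)): at (-2,-2), heading north
no rival 2-sequence matches.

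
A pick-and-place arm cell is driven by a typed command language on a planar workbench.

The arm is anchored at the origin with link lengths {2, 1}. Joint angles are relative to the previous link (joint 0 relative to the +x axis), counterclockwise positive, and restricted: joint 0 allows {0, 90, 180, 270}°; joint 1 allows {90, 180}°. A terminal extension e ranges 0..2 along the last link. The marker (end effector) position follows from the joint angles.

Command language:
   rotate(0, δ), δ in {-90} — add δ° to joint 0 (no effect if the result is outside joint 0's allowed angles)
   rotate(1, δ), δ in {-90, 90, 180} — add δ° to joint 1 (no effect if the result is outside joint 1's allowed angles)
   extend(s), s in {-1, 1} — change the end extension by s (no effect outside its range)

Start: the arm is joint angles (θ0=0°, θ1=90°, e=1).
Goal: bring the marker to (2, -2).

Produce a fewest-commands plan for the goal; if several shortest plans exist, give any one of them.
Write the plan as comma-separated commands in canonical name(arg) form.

t0: joint angles (θ0=0°, θ1=90°, e=1)
1. rotate(0, -90) → joint angles (θ0=270°, θ1=90°, e=1)
minimal: 1 command(s), checked below 1.

rotate(0, -90)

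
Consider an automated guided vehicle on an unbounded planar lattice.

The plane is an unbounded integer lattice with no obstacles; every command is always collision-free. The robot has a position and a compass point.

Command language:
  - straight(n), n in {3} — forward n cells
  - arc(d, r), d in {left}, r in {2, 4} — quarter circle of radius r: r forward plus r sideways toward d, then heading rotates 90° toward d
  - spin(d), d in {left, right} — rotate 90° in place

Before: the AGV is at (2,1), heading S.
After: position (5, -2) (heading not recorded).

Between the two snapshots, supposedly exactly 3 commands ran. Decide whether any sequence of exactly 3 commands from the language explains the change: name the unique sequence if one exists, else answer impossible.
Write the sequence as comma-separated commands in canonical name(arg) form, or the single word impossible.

straight(3), spin(left), straight(3)

begin: at (2,1), heading S
[1] after straight(3): at (2,-2), heading S
[2] after spin(left): at (2,-2), heading E
[3] after straight(3): at (5,-2), heading E
no other 3-command option fits: unique.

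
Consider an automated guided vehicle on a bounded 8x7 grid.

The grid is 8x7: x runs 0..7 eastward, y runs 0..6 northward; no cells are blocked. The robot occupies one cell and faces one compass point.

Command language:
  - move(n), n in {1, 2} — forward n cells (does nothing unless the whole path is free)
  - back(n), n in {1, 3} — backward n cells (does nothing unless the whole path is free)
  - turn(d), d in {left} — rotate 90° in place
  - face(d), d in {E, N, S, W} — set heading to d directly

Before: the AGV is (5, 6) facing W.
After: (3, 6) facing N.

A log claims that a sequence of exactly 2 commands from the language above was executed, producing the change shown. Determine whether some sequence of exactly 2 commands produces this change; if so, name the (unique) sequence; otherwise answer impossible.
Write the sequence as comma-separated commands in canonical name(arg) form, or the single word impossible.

key: running face(N) before move(2) would end elsewhere — order is forced
start: (5, 6) facing W
1. move(2) → (3, 6) facing W
2. face(N) → (3, 6) facing N
all 81 alternatives checked — unique.

move(2), face(N)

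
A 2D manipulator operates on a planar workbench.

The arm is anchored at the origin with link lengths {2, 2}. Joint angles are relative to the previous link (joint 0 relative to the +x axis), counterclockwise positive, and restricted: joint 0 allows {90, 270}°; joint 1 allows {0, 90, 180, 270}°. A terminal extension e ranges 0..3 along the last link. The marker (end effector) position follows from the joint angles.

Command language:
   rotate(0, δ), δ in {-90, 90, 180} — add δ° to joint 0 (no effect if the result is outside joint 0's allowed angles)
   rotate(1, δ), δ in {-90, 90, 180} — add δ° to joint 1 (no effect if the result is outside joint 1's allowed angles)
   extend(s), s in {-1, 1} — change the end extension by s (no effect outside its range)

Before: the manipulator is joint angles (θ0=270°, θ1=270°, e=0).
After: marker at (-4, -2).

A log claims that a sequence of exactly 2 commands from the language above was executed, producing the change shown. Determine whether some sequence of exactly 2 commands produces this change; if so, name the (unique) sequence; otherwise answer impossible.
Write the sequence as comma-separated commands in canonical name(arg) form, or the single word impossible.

extend(1), extend(1)

t0: joint angles (θ0=270°, θ1=270°, e=0)
[1] after extend(1): joint angles (θ0=270°, θ1=270°, e=1)
[2] after extend(1): joint angles (θ0=270°, θ1=270°, e=2)
uniquely the one of 64 2-step routes that fits.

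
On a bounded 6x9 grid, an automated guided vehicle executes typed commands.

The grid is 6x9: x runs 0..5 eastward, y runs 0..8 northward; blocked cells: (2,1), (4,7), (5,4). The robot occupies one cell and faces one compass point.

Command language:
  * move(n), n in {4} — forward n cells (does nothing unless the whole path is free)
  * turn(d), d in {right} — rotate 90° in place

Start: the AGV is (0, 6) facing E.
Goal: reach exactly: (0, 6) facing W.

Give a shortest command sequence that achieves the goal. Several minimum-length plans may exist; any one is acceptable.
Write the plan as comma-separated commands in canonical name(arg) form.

initial: (0, 6) facing E
t=1 turn(right) ⇒ (0, 6) facing S
t=2 turn(right) ⇒ (0, 6) facing W
minimal: 2 command(s), checked below 2.

turn(right), turn(right)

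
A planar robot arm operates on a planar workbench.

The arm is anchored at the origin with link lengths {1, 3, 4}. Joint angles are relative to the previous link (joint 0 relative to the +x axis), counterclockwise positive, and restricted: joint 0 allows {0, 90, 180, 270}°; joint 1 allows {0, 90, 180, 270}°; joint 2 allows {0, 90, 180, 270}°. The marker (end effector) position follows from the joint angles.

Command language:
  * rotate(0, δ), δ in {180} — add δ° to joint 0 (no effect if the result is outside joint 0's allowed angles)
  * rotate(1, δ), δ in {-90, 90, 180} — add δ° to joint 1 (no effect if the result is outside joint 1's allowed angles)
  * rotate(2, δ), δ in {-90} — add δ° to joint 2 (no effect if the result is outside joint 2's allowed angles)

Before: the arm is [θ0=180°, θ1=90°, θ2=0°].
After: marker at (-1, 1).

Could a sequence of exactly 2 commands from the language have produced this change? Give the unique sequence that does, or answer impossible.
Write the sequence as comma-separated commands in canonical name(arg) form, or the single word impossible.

begin: [θ0=180°, θ1=90°, θ2=0°]
[1] after rotate(2, -90): [θ0=180°, θ1=90°, θ2=270°]
[2] after rotate(2, -90): [θ0=180°, θ1=90°, θ2=180°]
uniquely the one of 25 2-step routes that fits.

rotate(2, -90), rotate(2, -90)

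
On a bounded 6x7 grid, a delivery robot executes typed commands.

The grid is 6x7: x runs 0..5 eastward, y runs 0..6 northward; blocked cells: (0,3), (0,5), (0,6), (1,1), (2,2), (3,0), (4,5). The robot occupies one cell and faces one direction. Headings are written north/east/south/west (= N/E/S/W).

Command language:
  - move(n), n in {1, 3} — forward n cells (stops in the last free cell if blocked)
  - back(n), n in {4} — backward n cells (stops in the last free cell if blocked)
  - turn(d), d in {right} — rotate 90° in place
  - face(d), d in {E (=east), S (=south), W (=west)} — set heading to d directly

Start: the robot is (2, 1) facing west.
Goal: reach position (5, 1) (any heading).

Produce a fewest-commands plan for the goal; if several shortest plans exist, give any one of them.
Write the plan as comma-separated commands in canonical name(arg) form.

t0: (2, 1) facing west
step 1 (back(4)): (5, 1) facing west
nothing shorter than 1 reaches the goal.

back(4)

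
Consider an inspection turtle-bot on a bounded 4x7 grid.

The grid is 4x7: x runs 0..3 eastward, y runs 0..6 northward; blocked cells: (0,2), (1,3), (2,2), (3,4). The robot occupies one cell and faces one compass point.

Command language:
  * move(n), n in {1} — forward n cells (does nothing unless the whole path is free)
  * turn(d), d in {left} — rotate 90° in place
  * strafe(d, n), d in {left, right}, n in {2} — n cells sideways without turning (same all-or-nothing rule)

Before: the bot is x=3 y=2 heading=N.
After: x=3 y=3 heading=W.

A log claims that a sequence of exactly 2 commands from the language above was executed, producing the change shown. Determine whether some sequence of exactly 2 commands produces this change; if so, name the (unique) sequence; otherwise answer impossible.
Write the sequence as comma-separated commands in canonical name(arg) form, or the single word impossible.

move(1), turn(left)

key: position moved to (3,3) AND the heading swung to W — translation plus rotation needed
from: x=3 y=2 heading=N
step 1 (move(1)): x=3 y=3 heading=N
step 2 (turn(left)): x=3 y=3 heading=W
no other 2-command option fits: unique.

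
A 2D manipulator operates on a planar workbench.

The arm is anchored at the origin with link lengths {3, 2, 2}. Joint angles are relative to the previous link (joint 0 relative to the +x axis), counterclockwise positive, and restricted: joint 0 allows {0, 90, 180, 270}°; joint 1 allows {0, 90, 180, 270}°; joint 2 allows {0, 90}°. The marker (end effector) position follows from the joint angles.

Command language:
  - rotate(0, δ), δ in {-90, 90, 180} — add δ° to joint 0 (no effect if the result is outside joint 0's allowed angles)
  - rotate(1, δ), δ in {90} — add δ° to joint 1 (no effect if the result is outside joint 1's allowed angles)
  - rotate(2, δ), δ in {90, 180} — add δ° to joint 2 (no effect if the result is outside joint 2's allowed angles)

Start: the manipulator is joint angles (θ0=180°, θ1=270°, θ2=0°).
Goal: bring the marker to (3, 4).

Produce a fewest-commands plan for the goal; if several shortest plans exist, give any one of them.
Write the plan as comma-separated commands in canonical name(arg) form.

t0: joint angles (θ0=180°, θ1=270°, θ2=0°)
[1] after rotate(1, 90): joint angles (θ0=180°, θ1=0°, θ2=0°)
[2] after rotate(1, 90): joint angles (θ0=180°, θ1=90°, θ2=0°)
[3] after rotate(0, 180): joint angles (θ0=0°, θ1=90°, θ2=0°)
shorter routes all fall short; 3 is best.

rotate(1, 90), rotate(1, 90), rotate(0, 180)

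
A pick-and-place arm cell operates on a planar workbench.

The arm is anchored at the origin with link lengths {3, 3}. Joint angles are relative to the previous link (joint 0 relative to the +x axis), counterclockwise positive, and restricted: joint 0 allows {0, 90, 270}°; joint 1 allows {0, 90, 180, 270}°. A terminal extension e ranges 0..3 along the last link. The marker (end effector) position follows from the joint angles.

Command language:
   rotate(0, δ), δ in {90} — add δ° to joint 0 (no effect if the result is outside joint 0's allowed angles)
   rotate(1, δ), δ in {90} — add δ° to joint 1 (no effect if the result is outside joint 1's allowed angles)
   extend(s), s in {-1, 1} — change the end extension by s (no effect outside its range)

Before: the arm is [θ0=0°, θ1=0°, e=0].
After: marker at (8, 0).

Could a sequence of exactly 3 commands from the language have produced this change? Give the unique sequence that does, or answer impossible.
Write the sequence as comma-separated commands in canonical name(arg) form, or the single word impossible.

extend(-1), extend(1), extend(1)

key: order matters: swapping extend(-1) and extend(1) lands elsewhere
t0: [θ0=0°, θ1=0°, e=0]
step 1 (extend(-1)): [θ0=0°, θ1=0°, e=0]
step 2 (extend(1)): [θ0=0°, θ1=0°, e=1]
step 3 (extend(1)): [θ0=0°, θ1=0°, e=2]
uniquely the one of 64 3-step routes that fits.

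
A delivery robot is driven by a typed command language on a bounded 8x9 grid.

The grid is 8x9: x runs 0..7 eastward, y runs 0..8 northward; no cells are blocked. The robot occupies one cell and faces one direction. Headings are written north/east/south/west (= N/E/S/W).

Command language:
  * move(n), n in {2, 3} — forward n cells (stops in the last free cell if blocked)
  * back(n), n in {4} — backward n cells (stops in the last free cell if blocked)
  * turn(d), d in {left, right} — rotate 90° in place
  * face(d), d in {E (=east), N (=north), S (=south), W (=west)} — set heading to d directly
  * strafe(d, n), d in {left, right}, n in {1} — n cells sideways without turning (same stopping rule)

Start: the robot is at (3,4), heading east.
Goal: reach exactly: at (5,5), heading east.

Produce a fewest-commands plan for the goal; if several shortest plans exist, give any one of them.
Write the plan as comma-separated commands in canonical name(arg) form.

move(2), strafe(left, 1)

from: at (3,4), heading east
[1] after move(2): at (5,4), heading east
[2] after strafe(left, 1): at (5,5), heading east
shorter routes all fall short; 2 is best.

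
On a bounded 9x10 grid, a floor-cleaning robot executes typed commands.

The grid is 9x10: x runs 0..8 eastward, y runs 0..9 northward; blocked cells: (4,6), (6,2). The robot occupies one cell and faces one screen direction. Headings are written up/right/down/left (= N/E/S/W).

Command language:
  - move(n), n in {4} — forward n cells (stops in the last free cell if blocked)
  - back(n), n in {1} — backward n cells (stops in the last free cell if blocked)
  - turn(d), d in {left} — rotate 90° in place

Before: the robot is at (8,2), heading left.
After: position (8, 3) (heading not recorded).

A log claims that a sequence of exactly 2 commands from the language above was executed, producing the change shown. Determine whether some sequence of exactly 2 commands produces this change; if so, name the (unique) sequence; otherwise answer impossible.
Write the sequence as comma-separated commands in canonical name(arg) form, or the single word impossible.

key: running back(1) before turn(left) would end elsewhere — order is forced
start: at (8,2), heading left
[1] after turn(left): at (8,2), heading down
[2] after back(1): at (8,3), heading down
uniquely the one of 9 2-step routes that fits.

turn(left), back(1)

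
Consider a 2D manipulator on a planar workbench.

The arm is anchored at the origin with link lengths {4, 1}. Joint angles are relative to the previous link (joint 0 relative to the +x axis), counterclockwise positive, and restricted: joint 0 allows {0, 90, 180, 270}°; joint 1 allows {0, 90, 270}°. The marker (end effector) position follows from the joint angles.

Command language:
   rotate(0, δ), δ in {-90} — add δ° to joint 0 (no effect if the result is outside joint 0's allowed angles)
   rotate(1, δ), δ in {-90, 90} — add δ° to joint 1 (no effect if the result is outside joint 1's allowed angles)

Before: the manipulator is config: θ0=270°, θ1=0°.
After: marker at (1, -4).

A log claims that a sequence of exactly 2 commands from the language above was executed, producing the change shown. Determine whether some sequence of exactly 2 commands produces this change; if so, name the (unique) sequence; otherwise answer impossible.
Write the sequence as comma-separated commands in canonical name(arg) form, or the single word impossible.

begin: config: θ0=270°, θ1=0°
t=1 rotate(1, 90) ⇒ config: θ0=270°, θ1=90°
t=2 rotate(1, 90) ⇒ config: θ0=270°, θ1=90°
uniquely the one of 9 2-step routes that fits.

rotate(1, 90), rotate(1, 90)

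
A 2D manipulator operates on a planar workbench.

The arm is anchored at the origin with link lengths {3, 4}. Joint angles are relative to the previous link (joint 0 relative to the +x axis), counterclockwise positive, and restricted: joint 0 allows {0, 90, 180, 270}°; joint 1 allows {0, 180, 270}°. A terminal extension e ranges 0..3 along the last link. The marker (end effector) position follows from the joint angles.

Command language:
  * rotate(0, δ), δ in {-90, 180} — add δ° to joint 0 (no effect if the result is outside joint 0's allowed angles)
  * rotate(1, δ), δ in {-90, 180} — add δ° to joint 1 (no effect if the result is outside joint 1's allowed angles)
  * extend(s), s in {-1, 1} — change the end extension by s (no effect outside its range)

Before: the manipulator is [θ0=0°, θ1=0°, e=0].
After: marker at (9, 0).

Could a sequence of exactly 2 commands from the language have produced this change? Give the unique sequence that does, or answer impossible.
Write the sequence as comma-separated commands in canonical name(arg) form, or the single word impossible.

extend(1), extend(1)

begin: [θ0=0°, θ1=0°, e=0]
1. extend(1) → [θ0=0°, θ1=0°, e=1]
2. extend(1) → [θ0=0°, θ1=0°, e=2]
uniquely the one of 36 2-step routes that fits.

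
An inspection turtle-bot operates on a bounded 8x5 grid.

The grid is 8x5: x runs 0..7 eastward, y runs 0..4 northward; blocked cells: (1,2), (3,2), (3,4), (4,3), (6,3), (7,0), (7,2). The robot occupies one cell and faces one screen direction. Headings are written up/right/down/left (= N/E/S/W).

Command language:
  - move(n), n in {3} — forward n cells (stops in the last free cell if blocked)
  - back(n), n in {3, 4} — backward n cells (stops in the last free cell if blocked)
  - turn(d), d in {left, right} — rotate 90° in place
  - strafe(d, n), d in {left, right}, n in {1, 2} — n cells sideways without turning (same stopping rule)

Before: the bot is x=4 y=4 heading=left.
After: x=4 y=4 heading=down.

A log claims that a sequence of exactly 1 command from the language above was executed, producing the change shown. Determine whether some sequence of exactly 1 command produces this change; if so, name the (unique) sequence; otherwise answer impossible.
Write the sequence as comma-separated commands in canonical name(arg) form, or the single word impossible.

key: parked at (4,4) the whole time — nothing moves the robot
from: x=4 y=4 heading=left
[1] after turn(left): x=4 y=4 heading=down
all 9 alternatives checked — unique.

turn(left)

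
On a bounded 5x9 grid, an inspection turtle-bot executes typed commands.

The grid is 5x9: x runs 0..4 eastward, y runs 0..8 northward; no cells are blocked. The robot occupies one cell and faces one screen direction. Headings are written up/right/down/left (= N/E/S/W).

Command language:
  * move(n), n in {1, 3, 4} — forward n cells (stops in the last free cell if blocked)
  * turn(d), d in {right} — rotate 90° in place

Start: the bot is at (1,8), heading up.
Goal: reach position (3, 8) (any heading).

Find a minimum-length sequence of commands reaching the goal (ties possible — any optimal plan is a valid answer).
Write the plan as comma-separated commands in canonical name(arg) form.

start: at (1,8), heading up
step 1 (turn(right)): at (1,8), heading right
step 2 (move(1)): at (2,8), heading right
step 3 (move(1)): at (3,8), heading right
minimal: 3 command(s), checked below 3.

turn(right), move(1), move(1)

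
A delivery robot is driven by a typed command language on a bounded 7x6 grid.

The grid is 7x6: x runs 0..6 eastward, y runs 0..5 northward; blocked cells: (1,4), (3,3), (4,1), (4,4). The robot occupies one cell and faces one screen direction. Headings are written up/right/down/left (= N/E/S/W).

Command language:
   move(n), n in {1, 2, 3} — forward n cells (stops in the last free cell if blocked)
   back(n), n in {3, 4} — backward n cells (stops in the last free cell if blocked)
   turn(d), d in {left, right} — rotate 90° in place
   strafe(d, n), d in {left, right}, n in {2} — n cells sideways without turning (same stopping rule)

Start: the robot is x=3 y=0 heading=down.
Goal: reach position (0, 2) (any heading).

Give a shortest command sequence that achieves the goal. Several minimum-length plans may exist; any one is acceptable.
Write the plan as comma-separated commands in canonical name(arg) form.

from: x=3 y=0 heading=down
1. turn(left) → x=3 y=0 heading=right
2. strafe(left, 2) → x=3 y=2 heading=right
3. back(3) → x=0 y=2 heading=right
no 2-step plan works, so 3 is optimal.

turn(left), strafe(left, 2), back(3)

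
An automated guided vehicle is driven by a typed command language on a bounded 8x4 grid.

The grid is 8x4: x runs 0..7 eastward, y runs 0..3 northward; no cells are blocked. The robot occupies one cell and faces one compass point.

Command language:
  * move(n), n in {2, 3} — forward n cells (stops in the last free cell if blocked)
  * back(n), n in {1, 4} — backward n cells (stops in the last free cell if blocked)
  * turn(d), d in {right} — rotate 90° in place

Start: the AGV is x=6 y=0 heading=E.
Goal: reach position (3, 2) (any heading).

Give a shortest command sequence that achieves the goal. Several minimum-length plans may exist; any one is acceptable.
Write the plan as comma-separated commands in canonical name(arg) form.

move(3), back(4), turn(right), back(1), back(1)

initial: x=6 y=0 heading=E
step 1 (move(3)): x=7 y=0 heading=E
step 2 (back(4)): x=3 y=0 heading=E
step 3 (turn(right)): x=3 y=0 heading=S
step 4 (back(1)): x=3 y=1 heading=S
step 5 (back(1)): x=3 y=2 heading=S
shorter routes all fall short; 5 is best.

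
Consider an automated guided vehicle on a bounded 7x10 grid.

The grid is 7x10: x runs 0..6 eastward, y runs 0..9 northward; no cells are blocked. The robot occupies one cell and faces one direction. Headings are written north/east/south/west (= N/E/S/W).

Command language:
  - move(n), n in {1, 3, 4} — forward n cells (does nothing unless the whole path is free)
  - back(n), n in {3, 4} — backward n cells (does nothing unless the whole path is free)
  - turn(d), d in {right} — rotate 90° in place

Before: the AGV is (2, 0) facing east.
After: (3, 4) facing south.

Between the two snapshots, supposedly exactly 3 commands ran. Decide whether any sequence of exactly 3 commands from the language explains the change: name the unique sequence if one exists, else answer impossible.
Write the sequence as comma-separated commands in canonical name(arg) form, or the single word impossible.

key: order matters: swapping move(1) and back(4) lands elsewhere
initial: (2, 0) facing east
[1] after move(1): (3, 0) facing east
[2] after turn(right): (3, 0) facing south
[3] after back(4): (3, 4) facing south
uniquely the one of 216 3-step routes that fits.

move(1), turn(right), back(4)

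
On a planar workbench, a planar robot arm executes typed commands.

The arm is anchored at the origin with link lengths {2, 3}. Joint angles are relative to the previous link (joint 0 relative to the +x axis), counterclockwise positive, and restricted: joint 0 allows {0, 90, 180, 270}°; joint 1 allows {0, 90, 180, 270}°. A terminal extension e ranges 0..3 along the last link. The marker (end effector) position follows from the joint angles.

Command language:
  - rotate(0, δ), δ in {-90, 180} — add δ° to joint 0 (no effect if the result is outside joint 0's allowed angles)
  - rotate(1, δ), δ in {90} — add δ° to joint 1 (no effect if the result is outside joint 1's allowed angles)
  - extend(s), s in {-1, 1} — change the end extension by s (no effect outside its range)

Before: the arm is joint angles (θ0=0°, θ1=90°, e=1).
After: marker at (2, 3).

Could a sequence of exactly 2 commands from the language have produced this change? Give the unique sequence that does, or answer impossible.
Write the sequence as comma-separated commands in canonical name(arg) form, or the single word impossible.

t0: joint angles (θ0=0°, θ1=90°, e=1)
[1] after extend(-1): joint angles (θ0=0°, θ1=90°, e=0)
[2] after extend(-1): joint angles (θ0=0°, θ1=90°, e=0)
uniquely the one of 25 2-step routes that fits.

extend(-1), extend(-1)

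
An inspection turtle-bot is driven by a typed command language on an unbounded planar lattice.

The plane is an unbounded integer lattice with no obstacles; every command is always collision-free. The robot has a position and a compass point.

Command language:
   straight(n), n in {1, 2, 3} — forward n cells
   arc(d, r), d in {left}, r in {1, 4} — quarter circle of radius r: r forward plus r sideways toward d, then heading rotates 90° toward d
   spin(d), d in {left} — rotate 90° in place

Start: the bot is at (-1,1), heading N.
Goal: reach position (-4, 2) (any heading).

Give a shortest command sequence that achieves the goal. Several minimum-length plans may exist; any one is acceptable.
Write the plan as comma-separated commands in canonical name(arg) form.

begin: at (-1,1), heading N
t=1 arc(left, 1) ⇒ at (-2,2), heading W
t=2 straight(2) ⇒ at (-4,2), heading W
nothing shorter than 2 reaches the goal.

arc(left, 1), straight(2)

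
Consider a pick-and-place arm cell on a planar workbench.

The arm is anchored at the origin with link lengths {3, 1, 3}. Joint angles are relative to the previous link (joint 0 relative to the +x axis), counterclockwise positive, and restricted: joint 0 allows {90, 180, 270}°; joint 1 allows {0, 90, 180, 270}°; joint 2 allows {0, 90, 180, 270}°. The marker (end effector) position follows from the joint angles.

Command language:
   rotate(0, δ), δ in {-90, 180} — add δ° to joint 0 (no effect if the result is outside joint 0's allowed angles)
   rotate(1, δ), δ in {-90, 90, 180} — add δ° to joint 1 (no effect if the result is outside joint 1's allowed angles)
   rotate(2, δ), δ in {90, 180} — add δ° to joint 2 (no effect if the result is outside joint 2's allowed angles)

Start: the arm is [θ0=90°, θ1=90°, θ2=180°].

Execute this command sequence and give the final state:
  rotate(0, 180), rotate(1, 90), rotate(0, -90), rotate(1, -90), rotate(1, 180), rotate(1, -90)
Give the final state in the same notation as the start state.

[θ0=180°, θ1=180°, θ2=180°]

start: [θ0=90°, θ1=90°, θ2=180°]
t=1 rotate(0, 180) ⇒ [θ0=270°, θ1=90°, θ2=180°]
t=2 rotate(1, 90) ⇒ [θ0=270°, θ1=180°, θ2=180°]
t=3 rotate(0, -90) ⇒ [θ0=180°, θ1=180°, θ2=180°]
t=4 rotate(1, -90) ⇒ [θ0=180°, θ1=90°, θ2=180°]
t=5 rotate(1, 180) ⇒ [θ0=180°, θ1=270°, θ2=180°]
t=6 rotate(1, -90) ⇒ [θ0=180°, θ1=180°, θ2=180°]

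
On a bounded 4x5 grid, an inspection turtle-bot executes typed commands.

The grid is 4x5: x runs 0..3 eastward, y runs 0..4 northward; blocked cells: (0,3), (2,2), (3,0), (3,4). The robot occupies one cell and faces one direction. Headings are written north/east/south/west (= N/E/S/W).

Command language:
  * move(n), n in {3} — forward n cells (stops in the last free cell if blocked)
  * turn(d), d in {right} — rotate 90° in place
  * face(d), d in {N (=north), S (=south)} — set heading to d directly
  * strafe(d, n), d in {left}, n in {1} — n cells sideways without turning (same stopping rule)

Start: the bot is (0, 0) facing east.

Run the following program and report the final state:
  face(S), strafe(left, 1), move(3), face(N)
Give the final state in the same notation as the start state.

initial: (0, 0) facing east
step 1 (face(S)): (0, 0) facing south
step 2 (strafe(left, 1)): (1, 0) facing south
step 3 (move(3)): (1, 0) facing south
step 4 (face(N)): (1, 0) facing north

(1, 0) facing north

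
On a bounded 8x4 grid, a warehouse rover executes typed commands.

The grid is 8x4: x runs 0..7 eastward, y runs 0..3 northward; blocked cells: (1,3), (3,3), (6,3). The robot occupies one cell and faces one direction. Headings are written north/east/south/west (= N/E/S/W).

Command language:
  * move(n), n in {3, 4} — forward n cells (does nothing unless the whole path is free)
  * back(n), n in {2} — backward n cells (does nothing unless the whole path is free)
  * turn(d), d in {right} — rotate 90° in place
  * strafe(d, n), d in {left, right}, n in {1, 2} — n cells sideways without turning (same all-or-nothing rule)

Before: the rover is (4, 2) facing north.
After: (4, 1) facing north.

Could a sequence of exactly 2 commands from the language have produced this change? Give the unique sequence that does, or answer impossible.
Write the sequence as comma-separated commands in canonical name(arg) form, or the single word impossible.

no 2-step route produces this change.

impossible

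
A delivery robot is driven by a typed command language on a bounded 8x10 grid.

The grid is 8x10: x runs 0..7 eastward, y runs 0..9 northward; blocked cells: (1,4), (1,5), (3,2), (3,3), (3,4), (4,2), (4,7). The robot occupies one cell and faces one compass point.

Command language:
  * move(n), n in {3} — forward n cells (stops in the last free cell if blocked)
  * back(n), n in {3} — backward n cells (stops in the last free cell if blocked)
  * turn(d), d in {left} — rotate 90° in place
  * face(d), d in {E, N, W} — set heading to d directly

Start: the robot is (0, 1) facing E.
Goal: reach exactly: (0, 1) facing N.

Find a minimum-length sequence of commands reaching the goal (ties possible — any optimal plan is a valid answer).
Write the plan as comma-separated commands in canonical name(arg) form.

t0: (0, 1) facing E
[1] after face(N): (0, 1) facing N
nothing shorter than 1 reaches the goal.

face(N)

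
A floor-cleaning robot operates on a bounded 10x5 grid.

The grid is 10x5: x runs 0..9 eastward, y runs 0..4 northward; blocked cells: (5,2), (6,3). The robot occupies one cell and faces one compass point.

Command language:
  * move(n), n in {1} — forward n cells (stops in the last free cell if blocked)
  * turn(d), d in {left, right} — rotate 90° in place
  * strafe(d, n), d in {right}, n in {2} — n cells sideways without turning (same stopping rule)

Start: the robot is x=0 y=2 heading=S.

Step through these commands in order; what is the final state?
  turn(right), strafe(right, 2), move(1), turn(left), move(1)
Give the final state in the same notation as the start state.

from: x=0 y=2 heading=S
1. turn(right) → x=0 y=2 heading=W
2. strafe(right, 2) → x=0 y=4 heading=W
3. move(1) → x=0 y=4 heading=W
4. turn(left) → x=0 y=4 heading=S
5. move(1) → x=0 y=3 heading=S

x=0 y=3 heading=S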